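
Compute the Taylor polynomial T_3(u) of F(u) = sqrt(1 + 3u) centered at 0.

27*u^3/16 - 9*u^2/8 + 3*u/2 + 1

[u^0] = 1;  [u^1] = 3/2;  [u^2] = -9/8;  [u^3] = 27/16.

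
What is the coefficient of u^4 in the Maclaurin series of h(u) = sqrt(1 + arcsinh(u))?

Compose series: expand the inner function first, then feed it into the outer expansion.

1/384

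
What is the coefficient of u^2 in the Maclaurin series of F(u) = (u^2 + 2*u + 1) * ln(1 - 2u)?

-6

Distribute the polynomial across the series and collect like powers.
F(0) = 0
F′(0) = -2
F′′(0) = -12
Dividing each by k! gives the coefficients c_0, ..., c_2.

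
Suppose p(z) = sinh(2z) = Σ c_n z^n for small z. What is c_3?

[z^0] = 0;  [z^1] = 2;  [z^2] = 0;  [z^3] = 4/3.

4/3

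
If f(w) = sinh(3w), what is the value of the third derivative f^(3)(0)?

From the series, [w^3] f = 9/2; multiply by 3! = 6 to get 27.

27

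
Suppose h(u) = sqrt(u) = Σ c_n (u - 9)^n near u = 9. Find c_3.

[(u - 9)^0] = 3;  [(u - 9)^1] = 1/6;  [(u - 9)^2] = -1/216;  [(u - 9)^3] = 1/3888.
So c_3 = h′′′(9)/3! = 1/3888.

1/3888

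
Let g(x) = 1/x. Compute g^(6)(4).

The coefficient of (x - 4)^6 in the expansion is 1/16384, so g^(6)(4) = 6! * (1/16384) = 45/1024.

45/1024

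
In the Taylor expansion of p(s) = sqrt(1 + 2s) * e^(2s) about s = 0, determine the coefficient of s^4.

Multiply the two series term by term and collect like powers.
[s^0] = 1;  [s^1] = 3;  [s^2] = 7/2;  [s^3] = 17/6;  [s^4] = 11/8.
So c_4 = p^(4)(0)/4! = 11/8.

11/8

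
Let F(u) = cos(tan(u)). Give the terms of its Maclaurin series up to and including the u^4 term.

-7*u^4/24 - u^2/2 + 1

Plug the Maclaurin series of the inner function into that of the outer and collect terms.
[u^0] = 1;  [u^1] = 0;  [u^2] = -1/2;  [u^3] = 0;  [u^4] = -7/24.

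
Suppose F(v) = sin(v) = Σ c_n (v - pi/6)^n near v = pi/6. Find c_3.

-sqrt(3)/12

Compute the successive derivatives at the expansion point and divide by k!.
F(pi/6) = 1/2
F′(pi/6) = sqrt(3)/2
F′′(pi/6) = -1/2
F′′′(pi/6) = -sqrt(3)/2
So c_3 = F′′′(pi/6)/3! = -sqrt(3)/12.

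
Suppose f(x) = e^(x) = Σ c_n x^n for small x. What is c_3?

1/6

[x^0] = 1;  [x^1] = 1;  [x^2] = 1/2;  [x^3] = 1/6.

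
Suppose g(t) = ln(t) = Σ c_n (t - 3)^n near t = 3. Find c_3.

1/81

Use the known series and substitute for the argument.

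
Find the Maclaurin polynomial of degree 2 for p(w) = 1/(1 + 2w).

p(0) = 1
p′(0) = -2
p′′(0) = 8
Then c_k = p^(k)(0)/k! gives each Taylor coefficient.

4*w^2 - 2*w + 1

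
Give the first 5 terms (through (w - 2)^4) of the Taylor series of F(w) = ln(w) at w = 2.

-(w - 2)^4/64 + (w - 2)^3/24 - (w - 2)^2/8 + (w - 2)/2 + ln(2)

[(w - 2)^0] = ln(2);  [(w - 2)^1] = 1/2;  [(w - 2)^2] = -1/8;  [(w - 2)^3] = 1/24;  [(w - 2)^4] = -1/64.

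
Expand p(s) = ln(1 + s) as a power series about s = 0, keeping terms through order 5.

[s^0] = 0;  [s^1] = 1;  [s^2] = -1/2;  [s^3] = 1/3;  [s^4] = -1/4;  [s^5] = 1/5.

s^5/5 - s^4/4 + s^3/3 - s^2/2 + s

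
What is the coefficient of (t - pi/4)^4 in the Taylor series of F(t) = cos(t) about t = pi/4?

sqrt(2)/48

Use the known series and substitute for the argument.
F(pi/4) = sqrt(2)/2
F′(pi/4) = -sqrt(2)/2
F′′(pi/4) = -sqrt(2)/2
F′′′(pi/4) = sqrt(2)/2
F^(4)(pi/4) = sqrt(2)/2
Then c_k = F^(k)(pi/4)/k! gives each Taylor coefficient.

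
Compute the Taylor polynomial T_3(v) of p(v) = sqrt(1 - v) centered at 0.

-v^3/16 - v^2/8 - v/2 + 1

Use the known series and substitute for the argument.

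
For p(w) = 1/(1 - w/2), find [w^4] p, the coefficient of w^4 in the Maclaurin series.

p(0) = 1
p′(0) = 1/2
p′′(0) = 1/2
p′′′(0) = 3/4
p^(4)(0) = 3/2
So c_4 = p^(4)(0)/4! = 1/16.

1/16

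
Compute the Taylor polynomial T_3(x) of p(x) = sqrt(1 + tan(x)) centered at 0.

11*x^3/48 - x^2/8 + x/2 + 1

Plug the Maclaurin series of the inner function into that of the outer and collect terms.
[x^0] = 1;  [x^1] = 1/2;  [x^2] = -1/8;  [x^3] = 11/48.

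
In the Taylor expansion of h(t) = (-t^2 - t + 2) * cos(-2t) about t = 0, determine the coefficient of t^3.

Distribute the polynomial across the series and collect like powers.

2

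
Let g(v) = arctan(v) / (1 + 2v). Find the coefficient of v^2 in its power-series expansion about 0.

Expand each factor separately, then convolve coefficients.

-2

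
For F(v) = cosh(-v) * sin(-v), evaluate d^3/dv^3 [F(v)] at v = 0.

Take the Cauchy product of the two expansions.
From the series, [v^3] F = -1/3; multiply by 3! = 6 to get -2.

-2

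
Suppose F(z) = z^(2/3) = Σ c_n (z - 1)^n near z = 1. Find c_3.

4/81

[(z - 1)^0] = 1;  [(z - 1)^1] = 2/3;  [(z - 1)^2] = -1/9;  [(z - 1)^3] = 4/81.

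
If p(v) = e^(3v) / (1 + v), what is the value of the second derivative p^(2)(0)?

5

Take the Cauchy product of the two expansions.
The coefficient of v^2 in the expansion is 5/2, so p′′(0) = 2! * (5/2) = 5.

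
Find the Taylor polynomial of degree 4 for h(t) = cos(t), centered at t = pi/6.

[(t - pi/6)^0] = sqrt(3)/2;  [(t - pi/6)^1] = -1/2;  [(t - pi/6)^2] = -sqrt(3)/4;  [(t - pi/6)^3] = 1/12;  [(t - pi/6)^4] = sqrt(3)/48.

sqrt(3)*(t - pi/6)^4/48 + (t - pi/6)^3/12 - sqrt(3)*(t - pi/6)^2/4 - (t - pi/6)/2 + sqrt(3)/2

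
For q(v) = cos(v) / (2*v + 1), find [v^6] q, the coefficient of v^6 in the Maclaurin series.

Multiply the numerator's expansion by the denominator's geometric series.
So c_6 = q^(6)(0)/6! = 40439/720.

40439/720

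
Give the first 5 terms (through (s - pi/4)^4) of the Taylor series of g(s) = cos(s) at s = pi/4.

g(pi/4) = sqrt(2)/2
g′(pi/4) = -sqrt(2)/2
g′′(pi/4) = -sqrt(2)/2
g′′′(pi/4) = sqrt(2)/2
g^(4)(pi/4) = sqrt(2)/2
The Taylor polynomial is Σ g^(k)(pi/4)/k! · (s - pi/4)^k.

sqrt(2)*(s - pi/4)^4/48 + sqrt(2)*(s - pi/4)^3/12 - sqrt(2)*(s - pi/4)^2/4 - sqrt(2)*(s - pi/4)/2 + sqrt(2)/2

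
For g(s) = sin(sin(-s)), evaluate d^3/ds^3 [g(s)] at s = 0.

Substitute the inner expansion into the outer series and collect powers.
From the series, [s^3] g = 1/3; multiply by 3! = 6 to get 2.

2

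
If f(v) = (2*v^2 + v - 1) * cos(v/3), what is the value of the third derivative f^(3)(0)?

Distribute the polynomial across the series and collect like powers.
The coefficient of v^3 in the expansion is -1/18, so f′′′(0) = 3! * (-1/18) = -1/3.

-1/3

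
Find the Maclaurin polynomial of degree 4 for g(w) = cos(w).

w^4/24 - w^2/2 + 1

Use the known series and substitute for the argument.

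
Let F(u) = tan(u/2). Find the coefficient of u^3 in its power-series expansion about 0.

[u^0] = 0;  [u^1] = 1/2;  [u^2] = 0;  [u^3] = 1/24.
So c_3 = F′′′(0)/3! = 1/24.

1/24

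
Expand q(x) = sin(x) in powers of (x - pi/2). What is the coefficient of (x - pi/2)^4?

Use the known series and substitute for the argument.
q(pi/2) = 1
q′(pi/2) = 0
q′′(pi/2) = -1
q′′′(pi/2) = 0
q^(4)(pi/2) = 1

1/24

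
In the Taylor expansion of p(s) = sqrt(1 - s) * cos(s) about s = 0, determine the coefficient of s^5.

-13/768

Take the Cauchy product of the two expansions.
p(0) = 1
p′(0) = -1/2
p′′(0) = -5/4
p′′′(0) = 9/8
p^(4)(0) = 25/16
p^(5)(0) = -65/32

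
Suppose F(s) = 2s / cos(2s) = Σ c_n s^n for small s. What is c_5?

20/3

Divide the numerator series by the denominator series (power-series long division).
F(0) = 0
F′(0) = 2
F′′(0) = 0
F′′′(0) = 24
F^(4)(0) = 0
F^(5)(0) = 800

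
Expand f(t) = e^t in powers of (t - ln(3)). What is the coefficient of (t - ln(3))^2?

3/2

[(t - ln(3))^0] = 3;  [(t - ln(3))^1] = 3;  [(t - ln(3))^2] = 3/2.
So c_2 = f′′(ln(3))/2! = 3/2.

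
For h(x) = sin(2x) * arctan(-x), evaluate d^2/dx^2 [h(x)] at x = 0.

-4

Expand each factor separately, then convolve coefficients.
The coefficient of x^2 in the expansion is -2, so h′′(0) = 2! * (-2) = -4.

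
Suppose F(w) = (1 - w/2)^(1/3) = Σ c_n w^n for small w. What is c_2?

-1/36

F(0) = 1
F′(0) = -1/6
F′′(0) = -1/18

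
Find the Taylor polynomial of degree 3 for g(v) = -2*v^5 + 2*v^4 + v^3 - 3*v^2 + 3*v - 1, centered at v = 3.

-155*(v - 3)^3 - 426*(v - 3)^2 - 582*(v - 3) - 316

[(v - 3)^0] = -316;  [(v - 3)^1] = -582;  [(v - 3)^2] = -426;  [(v - 3)^3] = -155.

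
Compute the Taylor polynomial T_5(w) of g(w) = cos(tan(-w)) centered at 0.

-7*w^4/24 - w^2/2 + 1

Let u equal the inner series; expand the outer function in u and truncate.
[w^0] = 1;  [w^1] = 0;  [w^2] = -1/2;  [w^3] = 0;  [w^4] = -7/24;  [w^5] = 0.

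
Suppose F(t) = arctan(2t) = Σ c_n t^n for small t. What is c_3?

Compute the successive derivatives at the expansion point and divide by k!.
F(0) = 0
F′(0) = 2
F′′(0) = 0
F′′′(0) = -16

-8/3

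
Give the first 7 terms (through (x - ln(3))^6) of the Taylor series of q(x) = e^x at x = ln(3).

[(x - ln(3))^0] = 3;  [(x - ln(3))^1] = 3;  [(x - ln(3))^2] = 3/2;  [(x - ln(3))^3] = 1/2;  [(x - ln(3))^4] = 1/8;  [(x - ln(3))^5] = 1/40;  [(x - ln(3))^6] = 1/240.

(x - ln(3))^6/240 + (x - ln(3))^5/40 + (x - ln(3))^4/8 + (x - ln(3))^3/2 + 3*(x - ln(3))^2/2 + 3*(x - ln(3)) + 3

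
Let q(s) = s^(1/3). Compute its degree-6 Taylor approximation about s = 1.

Use the known series and substitute for the argument.
q(1) = 1
q′(1) = 1/3
q′′(1) = -2/9
q′′′(1) = 10/27
q^(4)(1) = -80/81
q^(5)(1) = 880/243
q^(6)(1) = -12320/729
The Taylor polynomial is Σ q^(k)(1)/k! · (s - 1)^k.

-154*(s - 1)^6/6561 + 22*(s - 1)^5/729 - 10*(s - 1)^4/243 + 5*(s - 1)^3/81 - (s - 1)^2/9 + (s - 1)/3 + 1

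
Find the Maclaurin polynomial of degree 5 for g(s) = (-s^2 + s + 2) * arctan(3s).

531*s^5/5 - 9*s^4 - 21*s^3 + 3*s^2 + 6*s

Multiply each power in the prefactor through the base expansion.
[s^0] = 0;  [s^1] = 6;  [s^2] = 3;  [s^3] = -21;  [s^4] = -9;  [s^5] = 531/5.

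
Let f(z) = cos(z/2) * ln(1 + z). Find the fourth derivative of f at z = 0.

Expand each factor separately, then convolve coefficients.
The coefficient of z^4 in the expansion is -3/16, so f^(4)(0) = 4! * (-3/16) = -9/2.

-9/2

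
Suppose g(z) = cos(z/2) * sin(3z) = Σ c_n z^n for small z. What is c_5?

1661/640

Expand each factor separately, then convolve coefficients.
g(0) = 0
g′(0) = 3
g′′(0) = 0
g′′′(0) = -117/4
g^(4)(0) = 0
g^(5)(0) = 4983/16
So c_5 = g^(5)(0)/5! = 1661/640.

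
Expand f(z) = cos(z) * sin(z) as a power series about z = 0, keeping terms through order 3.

Expand each factor separately, then convolve coefficients.
[z^0] = 0;  [z^1] = 1;  [z^2] = 0;  [z^3] = -2/3.

-2*z^3/3 + z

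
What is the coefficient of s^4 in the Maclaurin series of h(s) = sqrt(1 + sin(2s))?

Plug the Maclaurin series of the inner function into that of the outer and collect terms.
[s^0] = 1;  [s^1] = 1;  [s^2] = -1/2;  [s^3] = -1/6;  [s^4] = 1/24.
So c_4 = h^(4)(0)/4! = 1/24.

1/24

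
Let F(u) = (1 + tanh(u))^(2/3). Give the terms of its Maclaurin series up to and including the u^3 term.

Let u equal the inner series; expand the outer function in u and truncate.
F(0) = 1
F′(0) = 2/3
F′′(0) = -2/9
F′′′(0) = -28/27
The Taylor polynomial is Σ F^(k)(0)/k! · u^k.

-14*u^3/81 - u^2/9 + 2*u/3 + 1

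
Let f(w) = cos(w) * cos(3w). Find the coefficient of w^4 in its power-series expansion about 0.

17/3

Multiply the two series term by term and collect like powers.
So c_4 = f^(4)(0)/4! = 17/3.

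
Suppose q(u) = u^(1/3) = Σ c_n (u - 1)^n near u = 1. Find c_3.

q(1) = 1
q′(1) = 1/3
q′′(1) = -2/9
q′′′(1) = 10/27
Then c_k = q^(k)(1)/k! gives each Taylor coefficient.

5/81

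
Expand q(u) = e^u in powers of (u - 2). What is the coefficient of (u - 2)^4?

e^(2)/24

q(2) = e^(2)
q′(2) = e^(2)
q′′(2) = e^(2)
q′′′(2) = e^(2)
q^(4)(2) = e^(2)
Then c_k = q^(k)(2)/k! gives each Taylor coefficient.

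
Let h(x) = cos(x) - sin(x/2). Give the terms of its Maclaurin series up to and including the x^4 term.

x^4/24 + x^3/48 - x^2/2 - x/2 + 1

Expand each term separately and add.
h(0) = 1
h′(0) = -1/2
h′′(0) = -1
h′′′(0) = 1/8
h^(4)(0) = 1
Dividing each by k! gives the coefficients c_0, ..., c_4.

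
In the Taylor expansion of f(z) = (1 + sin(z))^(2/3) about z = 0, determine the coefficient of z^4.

2/243

Compose series: expand the inner function first, then feed it into the outer expansion.
f(0) = 1
f′(0) = 2/3
f′′(0) = -2/9
f′′′(0) = -10/27
f^(4)(0) = 16/81
So c_4 = f^(4)(0)/4! = 2/243.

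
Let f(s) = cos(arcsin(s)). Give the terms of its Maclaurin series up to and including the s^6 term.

Compose series: expand the inner function first, then feed it into the outer expansion.
f(0) = 1
f′(0) = 0
f′′(0) = -1
f′′′(0) = 0
f^(4)(0) = -3
f^(5)(0) = 0
f^(6)(0) = -45

-s^6/16 - s^4/8 - s^2/2 + 1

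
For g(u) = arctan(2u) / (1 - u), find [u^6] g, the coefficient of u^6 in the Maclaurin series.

Expand each factor separately, then convolve coefficients.
g(0) = 0
g′(0) = 2
g′′(0) = 4
g′′′(0) = -4
g^(4)(0) = -16
g^(5)(0) = 688
g^(6)(0) = 4128

86/15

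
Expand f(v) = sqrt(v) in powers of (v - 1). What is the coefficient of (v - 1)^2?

f(1) = 1
f′(1) = 1/2
f′′(1) = -1/4

-1/8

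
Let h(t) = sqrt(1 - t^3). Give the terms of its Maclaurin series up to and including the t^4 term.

1 - t^3/2

[t^0] = 1;  [t^1] = 0;  [t^2] = 0;  [t^3] = -1/2;  [t^4] = 0.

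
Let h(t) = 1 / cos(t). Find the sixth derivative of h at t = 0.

61

Divide the numerator series by the denominator series (power-series long division).
From the series, [t^6] h = 61/720; multiply by 6! = 720 to get 61.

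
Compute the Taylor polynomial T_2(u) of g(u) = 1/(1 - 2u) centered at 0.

4*u^2 + 2*u + 1

Differentiate repeatedly and evaluate at the center.
[u^0] = 1;  [u^1] = 2;  [u^2] = 4.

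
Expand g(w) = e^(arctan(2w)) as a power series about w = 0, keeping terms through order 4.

-14*w^4/3 - 4*w^3/3 + 2*w^2 + 2*w + 1

Substitute the inner expansion into the outer series and collect powers.
[w^0] = 1;  [w^1] = 2;  [w^2] = 2;  [w^3] = -4/3;  [w^4] = -14/3.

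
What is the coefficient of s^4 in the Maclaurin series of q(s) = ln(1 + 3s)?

q(0) = 0
q′(0) = 3
q′′(0) = -9
q′′′(0) = 54
q^(4)(0) = -486

-81/4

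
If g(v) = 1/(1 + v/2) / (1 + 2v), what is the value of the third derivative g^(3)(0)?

Take the Cauchy product of the two expansions.
From the series, [v^3] g = -85/8; multiply by 3! = 6 to get -255/4.

-255/4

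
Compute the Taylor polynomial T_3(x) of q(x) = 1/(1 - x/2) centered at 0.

x^3/8 + x^2/4 + x/2 + 1

Apply the Taylor formula c_k = f^(k)(a)/k!.
q(0) = 1
q′(0) = 1/2
q′′(0) = 1/2
q′′′(0) = 3/4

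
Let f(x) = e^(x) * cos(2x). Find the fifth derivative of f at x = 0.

41

Take the Cauchy product of the two expansions.
From the series, [x^5] f = 41/120; multiply by 5! = 120 to get 41.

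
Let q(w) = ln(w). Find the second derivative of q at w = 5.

-1/25

From the series, [(w - 5)^2] q = -1/50; multiply by 2! = 2 to get -1/25.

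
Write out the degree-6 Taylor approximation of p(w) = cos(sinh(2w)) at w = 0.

Substitute the inner expansion into the outer series and collect powers.

4*w^6/15 - 2*w^4 - 2*w^2 + 1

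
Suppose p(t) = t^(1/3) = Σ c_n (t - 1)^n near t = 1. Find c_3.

5/81

Apply the Taylor formula c_k = f^(k)(a)/k!.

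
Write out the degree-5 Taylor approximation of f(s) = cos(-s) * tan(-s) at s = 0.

Write out both Maclaurin series and multiply, keeping only the needed powers.
f(0) = 0
f′(0) = -1
f′′(0) = 0
f′′′(0) = 1
f^(4)(0) = 0
f^(5)(0) = -1

-s^5/120 + s^3/6 - s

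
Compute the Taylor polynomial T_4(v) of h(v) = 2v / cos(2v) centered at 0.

4*v^3 + 2*v

Invert the denominator's series and multiply.
h(0) = 0
h′(0) = 2
h′′(0) = 0
h′′′(0) = 24
h^(4)(0) = 0
The Taylor polynomial is Σ h^(k)(0)/k! · v^k.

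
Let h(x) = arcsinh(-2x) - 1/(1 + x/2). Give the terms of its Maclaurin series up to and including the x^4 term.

Add the two expansions coefficient-wise.
[x^0] = -1;  [x^1] = -3/2;  [x^2] = -1/4;  [x^3] = 35/24;  [x^4] = -1/16.

-x^4/16 + 35*x^3/24 - x^2/4 - 3*x/2 - 1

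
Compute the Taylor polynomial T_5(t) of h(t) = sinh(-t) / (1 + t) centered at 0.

-47*t^5/40 + 7*t^4/6 - 7*t^3/6 + t^2 - t

Write out both Maclaurin series and multiply, keeping only the needed powers.
h(0) = 0
h′(0) = -1
h′′(0) = 2
h′′′(0) = -7
h^(4)(0) = 28
h^(5)(0) = -141
Dividing each by k! gives the coefficients c_0, ..., c_5.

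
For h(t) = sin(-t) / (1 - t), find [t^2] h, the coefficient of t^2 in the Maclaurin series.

-1

Use 1/(1 - r) = Σ r^k on the denominator, then take the Cauchy product.
h(0) = 0
h′(0) = -1
h′′(0) = -2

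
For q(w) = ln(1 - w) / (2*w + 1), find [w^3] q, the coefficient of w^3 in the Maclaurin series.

-10/3

Multiply the numerator's expansion by the denominator's geometric series.
q(0) = 0
q′(0) = -1
q′′(0) = 3
q′′′(0) = -20
Then c_k = q^(k)(0)/k! gives each Taylor coefficient.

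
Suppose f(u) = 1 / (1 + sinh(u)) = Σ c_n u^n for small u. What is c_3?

-7/6

Use the geometric series for the reciprocal, then substitute.
[u^0] = 1;  [u^1] = -1;  [u^2] = 1;  [u^3] = -7/6.
So c_3 = f′′′(0)/3! = -7/6.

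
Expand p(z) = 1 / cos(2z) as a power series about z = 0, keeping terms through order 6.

244*z^6/45 + 10*z^4/3 + 2*z^2 + 1

Invert the denominator's series and multiply.
p(0) = 1
p′(0) = 0
p′′(0) = 4
p′′′(0) = 0
p^(4)(0) = 80
p^(5)(0) = 0
p^(6)(0) = 3904
Dividing each by k! gives the coefficients c_0, ..., c_6.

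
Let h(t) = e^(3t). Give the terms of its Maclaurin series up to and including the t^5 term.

81*t^5/40 + 27*t^4/8 + 9*t^3/2 + 9*t^2/2 + 3*t + 1

[t^0] = 1;  [t^1] = 3;  [t^2] = 9/2;  [t^3] = 9/2;  [t^4] = 27/8;  [t^5] = 81/40.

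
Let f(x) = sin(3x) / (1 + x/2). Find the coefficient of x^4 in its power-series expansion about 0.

Take the Cauchy product of the two expansions.
f(0) = 0
f′(0) = 3
f′′(0) = -3
f′′′(0) = -45/2
f^(4)(0) = 45
The Taylor polynomial is Σ f^(k)(0)/k! · x^k.

15/8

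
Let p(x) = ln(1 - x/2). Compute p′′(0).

-1/4

From the series, [x^2] p = -1/8; multiply by 2! = 2 to get -1/4.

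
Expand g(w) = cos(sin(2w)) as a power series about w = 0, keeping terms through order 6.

-148*w^6/45 + 10*w^4/3 - 2*w^2 + 1

Let u equal the inner series; expand the outer function in u and truncate.
[w^0] = 1;  [w^1] = 0;  [w^2] = -2;  [w^3] = 0;  [w^4] = 10/3;  [w^5] = 0;  [w^6] = -148/45.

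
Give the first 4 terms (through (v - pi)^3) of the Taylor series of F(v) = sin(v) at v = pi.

(v - pi)^3/6 - (v - pi)

F(pi) = 0
F′(pi) = -1
F′′(pi) = 0
F′′′(pi) = 1
Then c_k = F^(k)(pi)/k! gives each Taylor coefficient.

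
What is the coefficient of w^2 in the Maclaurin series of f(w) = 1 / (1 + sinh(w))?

Use the geometric series for the reciprocal, then substitute.
f(0) = 1
f′(0) = -1
f′′(0) = 2
The Taylor polynomial is Σ f^(k)(0)/k! · w^k.

1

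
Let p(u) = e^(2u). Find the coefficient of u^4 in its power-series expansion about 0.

2/3

c_4 = p^(4)(0)/4! = 2/3.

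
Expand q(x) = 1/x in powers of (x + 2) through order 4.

-(x + 2)^4/32 - (x + 2)^3/16 - (x + 2)^2/8 - (x + 2)/4 - 1/2

Compute the successive derivatives at the expansion point and divide by k!.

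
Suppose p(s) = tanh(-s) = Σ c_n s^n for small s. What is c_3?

p(0) = 0
p′(0) = -1
p′′(0) = 0
p′′′(0) = 2
The Taylor polynomial is Σ p^(k)(0)/k! · s^k.

1/3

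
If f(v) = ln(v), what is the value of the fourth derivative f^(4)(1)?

-6

From the series, [(v - 1)^4] f = -1/4; multiply by 4! = 24 to get -6.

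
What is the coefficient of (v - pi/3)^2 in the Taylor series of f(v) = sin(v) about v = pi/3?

-sqrt(3)/4

Differentiate repeatedly and evaluate at the center.
[(v - pi/3)^0] = sqrt(3)/2;  [(v - pi/3)^1] = 1/2;  [(v - pi/3)^2] = -sqrt(3)/4.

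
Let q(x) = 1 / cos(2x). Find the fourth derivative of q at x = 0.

80

Write the quotient as an unknown series and match coefficients against numerator = denominator · series.
The coefficient of x^4 in the expansion is 10/3, so q^(4)(0) = 4! * (10/3) = 80.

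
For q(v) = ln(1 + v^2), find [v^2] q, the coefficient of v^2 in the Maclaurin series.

1

c_2 = q′′(0)/2! = 1.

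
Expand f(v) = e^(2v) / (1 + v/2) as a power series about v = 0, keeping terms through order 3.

Take the Cauchy product of the two expansions.
[v^0] = 1;  [v^1] = 3/2;  [v^2] = 5/4;  [v^3] = 17/24.

17*v^3/24 + 5*v^2/4 + 3*v/2 + 1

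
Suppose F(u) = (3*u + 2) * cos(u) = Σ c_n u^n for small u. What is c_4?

1/12

Multiply each power in the prefactor through the base expansion.
F(0) = 2
F′(0) = 3
F′′(0) = -2
F′′′(0) = -9
F^(4)(0) = 2
Dividing each by k! gives the coefficients c_0, ..., c_4.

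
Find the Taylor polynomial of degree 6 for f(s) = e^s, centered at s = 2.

Apply the Taylor formula c_k = f^(k)(a)/k!.
f(2) = e^(2)
f′(2) = e^(2)
f′′(2) = e^(2)
f′′′(2) = e^(2)
f^(4)(2) = e^(2)
f^(5)(2) = e^(2)
f^(6)(2) = e^(2)

(s - 2)^6*e^(2)/720 + (s - 2)^5*e^(2)/120 + (s - 2)^4*e^(2)/24 + (s - 2)^3*e^(2)/6 + (s - 2)^2*e^(2)/2 + (s - 2)*e^(2) + e^(2)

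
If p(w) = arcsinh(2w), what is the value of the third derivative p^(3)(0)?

-8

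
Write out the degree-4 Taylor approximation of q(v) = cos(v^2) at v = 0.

Compute the successive derivatives at the expansion point and divide by k!.
q(0) = 1
q′(0) = 0
q′′(0) = 0
q′′′(0) = 0
q^(4)(0) = -12
Then c_k = q^(k)(0)/k! gives each Taylor coefficient.

1 - v^4/2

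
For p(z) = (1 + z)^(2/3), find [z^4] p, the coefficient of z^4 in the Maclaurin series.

Differentiate repeatedly and evaluate at the center.
p(0) = 1
p′(0) = 2/3
p′′(0) = -2/9
p′′′(0) = 8/27
p^(4)(0) = -56/81
So c_4 = p^(4)(0)/4! = -7/243.

-7/243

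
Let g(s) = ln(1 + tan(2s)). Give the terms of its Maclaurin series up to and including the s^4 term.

-28*s^4/3 + 16*s^3/3 - 2*s^2 + 2*s

Compose series: expand the inner function first, then feed it into the outer expansion.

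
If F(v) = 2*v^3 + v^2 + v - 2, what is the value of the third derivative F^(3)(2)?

The coefficient of (v - 2)^3 in the expansion is 2, so F′′′(2) = 3! * (2) = 12.

12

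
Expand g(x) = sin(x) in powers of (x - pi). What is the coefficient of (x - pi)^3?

1/6

[(x - pi)^0] = 0;  [(x - pi)^1] = -1;  [(x - pi)^2] = 0;  [(x - pi)^3] = 1/6.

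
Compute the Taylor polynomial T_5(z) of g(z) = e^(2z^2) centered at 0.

2*z^4 + 2*z^2 + 1

Use the known series and substitute for the argument.
g(0) = 1
g′(0) = 0
g′′(0) = 4
g′′′(0) = 0
g^(4)(0) = 48
g^(5)(0) = 0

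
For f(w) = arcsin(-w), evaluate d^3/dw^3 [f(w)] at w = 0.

Differentiate repeatedly and evaluate at the center.
The coefficient of w^3 in the expansion is -1/6, so f′′′(0) = 3! * (-1/6) = -1.

-1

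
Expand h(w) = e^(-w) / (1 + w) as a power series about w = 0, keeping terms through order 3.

-8*w^3/3 + 5*w^2/2 - 2*w + 1

Take the Cauchy product of the two expansions.
h(0) = 1
h′(0) = -2
h′′(0) = 5
h′′′(0) = -16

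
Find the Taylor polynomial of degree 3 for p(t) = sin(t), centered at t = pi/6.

p(pi/6) = 1/2
p′(pi/6) = sqrt(3)/2
p′′(pi/6) = -1/2
p′′′(pi/6) = -sqrt(3)/2

-sqrt(3)*(t - pi/6)^3/12 - (t - pi/6)^2/4 + sqrt(3)*(t - pi/6)/2 + 1/2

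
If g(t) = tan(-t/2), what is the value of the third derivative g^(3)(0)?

Differentiate repeatedly and evaluate at the center.
The coefficient of t^3 in the expansion is -1/24, so g′′′(0) = 3! * (-1/24) = -1/4.

-1/4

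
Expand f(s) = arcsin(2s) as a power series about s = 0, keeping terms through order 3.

4*s^3/3 + 2*s

f(0) = 0
f′(0) = 2
f′′(0) = 0
f′′′(0) = 8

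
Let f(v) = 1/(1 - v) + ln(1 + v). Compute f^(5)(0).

Combine the two series term by term.
The coefficient of v^5 in the expansion is 6/5, so f^(5)(0) = 5! * (6/5) = 144.

144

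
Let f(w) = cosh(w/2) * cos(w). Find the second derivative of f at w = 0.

Expand each factor separately, then convolve coefficients.
The coefficient of w^2 in the expansion is -3/8, so f′′(0) = 2! * (-3/8) = -3/4.

-3/4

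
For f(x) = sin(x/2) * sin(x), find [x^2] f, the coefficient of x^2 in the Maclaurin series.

1/2

Write out both Maclaurin series and multiply, keeping only the needed powers.
f(0) = 0
f′(0) = 0
f′′(0) = 1
So c_2 = f′′(0)/2! = 1/2.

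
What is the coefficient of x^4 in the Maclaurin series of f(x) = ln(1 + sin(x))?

Plug the Maclaurin series of the inner function into that of the outer and collect terms.
[x^0] = 0;  [x^1] = 1;  [x^2] = -1/2;  [x^3] = 1/6;  [x^4] = -1/12.

-1/12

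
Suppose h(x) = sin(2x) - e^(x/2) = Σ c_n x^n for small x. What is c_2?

-1/8

Combine the two series term by term.
h(0) = -1
h′(0) = 3/2
h′′(0) = -1/4
So c_2 = h′′(0)/2! = -1/8.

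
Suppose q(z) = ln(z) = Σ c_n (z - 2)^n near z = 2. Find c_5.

1/160

Use the known series and substitute for the argument.
[(z - 2)^0] = ln(2);  [(z - 2)^1] = 1/2;  [(z - 2)^2] = -1/8;  [(z - 2)^3] = 1/24;  [(z - 2)^4] = -1/64;  [(z - 2)^5] = 1/160.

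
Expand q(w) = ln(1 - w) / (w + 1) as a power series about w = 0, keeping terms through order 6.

Expand 1/(denominator) as a geometric series and multiply by the numerator's series.
q(0) = 0
q′(0) = -1
q′′(0) = 1
q′′′(0) = -5
q^(4)(0) = 14
q^(5)(0) = -94
q^(6)(0) = 444
The Taylor polynomial is Σ q^(k)(0)/k! · w^k.

37*w^6/60 - 47*w^5/60 + 7*w^4/12 - 5*w^3/6 + w^2/2 - w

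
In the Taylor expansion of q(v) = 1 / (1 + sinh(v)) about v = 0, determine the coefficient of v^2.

Write 1/(1+u) = 1 - u + u^2 - u^3 + ... and substitute the series for u.

1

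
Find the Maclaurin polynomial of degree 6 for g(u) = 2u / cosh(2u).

20*u^5/3 - 4*u^3 + 2*u

Divide the numerator series by the denominator series (power-series long division).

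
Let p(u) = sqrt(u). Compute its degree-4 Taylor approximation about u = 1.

-5*(u - 1)^4/128 + (u - 1)^3/16 - (u - 1)^2/8 + (u - 1)/2 + 1

Use the known series and substitute for the argument.
p(1) = 1
p′(1) = 1/2
p′′(1) = -1/4
p′′′(1) = 3/8
p^(4)(1) = -15/16
Then c_k = p^(k)(1)/k! gives each Taylor coefficient.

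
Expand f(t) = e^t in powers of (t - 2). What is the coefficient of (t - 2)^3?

Compute the successive derivatives at the expansion point and divide by k!.
f(2) = e^(2)
f′(2) = e^(2)
f′′(2) = e^(2)
f′′′(2) = e^(2)
Dividing each by k! gives the coefficients c_0, ..., c_3.

e^(2)/6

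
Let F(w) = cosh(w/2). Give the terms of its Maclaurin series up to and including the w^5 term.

w^4/384 + w^2/8 + 1

Differentiate repeatedly and evaluate at the center.
F(0) = 1
F′(0) = 0
F′′(0) = 1/4
F′′′(0) = 0
F^(4)(0) = 1/16
F^(5)(0) = 0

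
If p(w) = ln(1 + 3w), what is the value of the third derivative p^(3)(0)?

The coefficient of w^3 in the expansion is 9, so p′′′(0) = 3! * (9) = 54.

54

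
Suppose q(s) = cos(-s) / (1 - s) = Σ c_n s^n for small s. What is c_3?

1/2

Write out both Maclaurin series and multiply, keeping only the needed powers.
[s^0] = 1;  [s^1] = 1;  [s^2] = 1/2;  [s^3] = 1/2.
So c_3 = q′′′(0)/3! = 1/2.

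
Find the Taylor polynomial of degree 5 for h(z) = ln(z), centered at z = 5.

(z - 5)^5/15625 - (z - 5)^4/2500 + (z - 5)^3/375 - (z - 5)^2/50 + (z - 5)/5 + ln(5)

Use the known series and substitute for the argument.
[(z - 5)^0] = ln(5);  [(z - 5)^1] = 1/5;  [(z - 5)^2] = -1/50;  [(z - 5)^3] = 1/375;  [(z - 5)^4] = -1/2500;  [(z - 5)^5] = 1/15625.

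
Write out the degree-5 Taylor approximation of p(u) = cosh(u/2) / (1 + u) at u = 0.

-433*u^5/384 + 433*u^4/384 - 9*u^3/8 + 9*u^2/8 - u + 1

Expand each factor separately, then convolve coefficients.
[u^0] = 1;  [u^1] = -1;  [u^2] = 9/8;  [u^3] = -9/8;  [u^4] = 433/384;  [u^5] = -433/384.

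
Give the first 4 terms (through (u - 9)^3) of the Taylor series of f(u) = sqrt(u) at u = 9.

(u - 9)^3/3888 - (u - 9)^2/216 + (u - 9)/6 + 3

[(u - 9)^0] = 3;  [(u - 9)^1] = 1/6;  [(u - 9)^2] = -1/216;  [(u - 9)^3] = 1/3888.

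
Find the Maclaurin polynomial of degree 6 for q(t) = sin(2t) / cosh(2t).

Write the quotient as an unknown series and match coefficients against numerator = denominator · series.
[t^0] = 0;  [t^1] = 2;  [t^2] = 0;  [t^3] = -16/3;  [t^4] = 0;  [t^5] = 48/5;  [t^6] = 0.

48*t^5/5 - 16*t^3/3 + 2*t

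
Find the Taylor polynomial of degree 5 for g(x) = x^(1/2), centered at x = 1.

7*(x - 1)^5/256 - 5*(x - 1)^4/128 + (x - 1)^3/16 - (x - 1)^2/8 + (x - 1)/2 + 1

g(1) = 1
g′(1) = 1/2
g′′(1) = -1/4
g′′′(1) = 3/8
g^(4)(1) = -15/16
g^(5)(1) = 105/32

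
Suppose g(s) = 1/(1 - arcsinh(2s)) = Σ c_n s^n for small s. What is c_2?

4

Compose series: expand the inner function first, then feed it into the outer expansion.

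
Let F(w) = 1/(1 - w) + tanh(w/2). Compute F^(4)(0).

24

Expand each term separately and add.
From the series, [w^4] F = 1; multiply by 4! = 24 to get 24.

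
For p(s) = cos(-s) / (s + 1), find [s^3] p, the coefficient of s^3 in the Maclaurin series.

-1/2

Multiply the numerator's expansion by the denominator's geometric series.
[s^0] = 1;  [s^1] = -1;  [s^2] = 1/2;  [s^3] = -1/2.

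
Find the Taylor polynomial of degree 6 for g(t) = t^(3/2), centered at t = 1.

7*(t - 1)^6/1024 - 3*(t - 1)^5/256 + 3*(t - 1)^4/128 - (t - 1)^3/16 + 3*(t - 1)^2/8 + 3*(t - 1)/2 + 1

[(t - 1)^0] = 1;  [(t - 1)^1] = 3/2;  [(t - 1)^2] = 3/8;  [(t - 1)^3] = -1/16;  [(t - 1)^4] = 3/128;  [(t - 1)^5] = -3/256;  [(t - 1)^6] = 7/1024.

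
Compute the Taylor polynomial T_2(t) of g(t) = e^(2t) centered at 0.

[t^0] = 1;  [t^1] = 2;  [t^2] = 2.

2*t^2 + 2*t + 1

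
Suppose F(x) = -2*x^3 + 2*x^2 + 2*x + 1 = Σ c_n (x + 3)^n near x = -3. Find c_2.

20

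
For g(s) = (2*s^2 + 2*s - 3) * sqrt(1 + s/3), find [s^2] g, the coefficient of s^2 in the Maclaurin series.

Distribute the polynomial across the series and collect like powers.
g(0) = -3
g′(0) = 3/2
g′′(0) = 19/4
Dividing each by k! gives the coefficients c_0, ..., c_2.

19/8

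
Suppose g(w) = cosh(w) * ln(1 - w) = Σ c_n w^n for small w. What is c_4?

-1/2

Expand each factor separately, then convolve coefficients.
g(0) = 0
g′(0) = -1
g′′(0) = -1
g′′′(0) = -5
g^(4)(0) = -12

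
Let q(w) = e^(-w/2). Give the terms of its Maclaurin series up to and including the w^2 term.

Compute the successive derivatives at the expansion point and divide by k!.
q(0) = 1
q′(0) = -1/2
q′′(0) = 1/4
Then c_k = q^(k)(0)/k! gives each Taylor coefficient.

w^2/8 - w/2 + 1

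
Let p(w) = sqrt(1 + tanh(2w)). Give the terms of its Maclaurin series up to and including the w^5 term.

121*w^5/120 + 17*w^4/24 - 5*w^3/6 - w^2/2 + w + 1

Substitute the inner expansion into the outer series and collect powers.
p(0) = 1
p′(0) = 1
p′′(0) = -1
p′′′(0) = -5
p^(4)(0) = 17
p^(5)(0) = 121
Then c_k = p^(k)(0)/k! gives each Taylor coefficient.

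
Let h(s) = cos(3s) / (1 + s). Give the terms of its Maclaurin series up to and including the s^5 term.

Take the Cauchy product of the two expansions.
h(0) = 1
h′(0) = -1
h′′(0) = -7
h′′′(0) = 21
h^(4)(0) = -3
h^(5)(0) = 15
The Taylor polynomial is Σ h^(k)(0)/k! · s^k.

s^5/8 - s^4/8 + 7*s^3/2 - 7*s^2/2 - s + 1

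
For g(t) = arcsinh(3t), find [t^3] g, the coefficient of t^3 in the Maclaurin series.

-9/2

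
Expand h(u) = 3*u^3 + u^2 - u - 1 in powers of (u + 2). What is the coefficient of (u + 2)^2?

-17

Compute the successive derivatives at the expansion point and divide by k!.
h(-2) = -19
h′(-2) = 31
h′′(-2) = -34
Dividing each by k! gives the coefficients c_0, ..., c_2.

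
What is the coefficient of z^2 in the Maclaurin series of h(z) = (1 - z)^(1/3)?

-1/9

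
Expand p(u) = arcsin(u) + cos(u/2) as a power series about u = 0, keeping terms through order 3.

u^3/6 - u^2/8 + u + 1

Add the two expansions coefficient-wise.
p(0) = 1
p′(0) = 1
p′′(0) = -1/4
p′′′(0) = 1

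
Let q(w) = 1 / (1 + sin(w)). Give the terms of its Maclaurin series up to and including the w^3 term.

-5*w^3/6 + w^2 - w + 1

Expand as Σ (-1)^k u^k with u equal to the inner function's series.
q(0) = 1
q′(0) = -1
q′′(0) = 2
q′′′(0) = -5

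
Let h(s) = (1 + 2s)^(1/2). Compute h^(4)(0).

The coefficient of s^4 in the expansion is -5/8, so h^(4)(0) = 4! * (-5/8) = -15.

-15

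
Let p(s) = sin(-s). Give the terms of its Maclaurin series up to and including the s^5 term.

-s^5/120 + s^3/6 - s

Use the known series and substitute for the argument.
p(0) = 0
p′(0) = -1
p′′(0) = 0
p′′′(0) = 1
p^(4)(0) = 0
p^(5)(0) = -1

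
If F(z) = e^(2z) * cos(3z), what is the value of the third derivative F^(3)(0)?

-46

Take the Cauchy product of the two expansions.
The coefficient of z^3 in the expansion is -23/3, so F′′′(0) = 3! * (-23/3) = -46.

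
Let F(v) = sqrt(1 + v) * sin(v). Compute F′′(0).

Multiply the two series term by term and collect like powers.
The coefficient of v^2 in the expansion is 1/2, so F′′(0) = 2! * (1/2) = 1.

1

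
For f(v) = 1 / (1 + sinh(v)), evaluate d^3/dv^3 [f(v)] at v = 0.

Write 1/(1+u) = 1 - u + u^2 - u^3 + ... and substitute the series for u.
From the series, [v^3] f = -7/6; multiply by 3! = 6 to get -7.

-7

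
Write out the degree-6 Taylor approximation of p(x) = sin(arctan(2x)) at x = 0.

Compose series: expand the inner function first, then feed it into the outer expansion.
[x^0] = 0;  [x^1] = 2;  [x^2] = 0;  [x^3] = -4;  [x^4] = 0;  [x^5] = 12;  [x^6] = 0.

12*x^5 - 4*x^3 + 2*x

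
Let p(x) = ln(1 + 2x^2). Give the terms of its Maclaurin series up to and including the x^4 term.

-2*x^4 + 2*x^2

[x^0] = 0;  [x^1] = 0;  [x^2] = 2;  [x^3] = 0;  [x^4] = -2.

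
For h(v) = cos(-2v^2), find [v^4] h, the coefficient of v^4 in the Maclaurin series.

h(0) = 1
h′(0) = 0
h′′(0) = 0
h′′′(0) = 0
h^(4)(0) = -48

-2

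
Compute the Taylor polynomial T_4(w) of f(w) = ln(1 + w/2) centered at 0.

-w^4/64 + w^3/24 - w^2/8 + w/2

f(0) = 0
f′(0) = 1/2
f′′(0) = -1/4
f′′′(0) = 1/4
f^(4)(0) = -3/8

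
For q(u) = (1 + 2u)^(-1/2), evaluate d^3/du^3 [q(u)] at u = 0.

-15

The coefficient of u^3 in the expansion is -5/2, so q′′′(0) = 3! * (-5/2) = -15.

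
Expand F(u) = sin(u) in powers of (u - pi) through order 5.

-(u - pi)^5/120 + (u - pi)^3/6 - (u - pi)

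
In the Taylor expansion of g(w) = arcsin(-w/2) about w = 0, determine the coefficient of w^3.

-1/48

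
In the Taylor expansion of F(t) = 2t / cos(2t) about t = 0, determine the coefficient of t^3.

Divide the numerator series by the denominator series (power-series long division).
[t^0] = 0;  [t^1] = 2;  [t^2] = 0;  [t^3] = 4.

4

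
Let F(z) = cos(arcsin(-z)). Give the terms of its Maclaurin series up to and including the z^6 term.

-z^6/16 - z^4/8 - z^2/2 + 1

Substitute the inner expansion into the outer series and collect powers.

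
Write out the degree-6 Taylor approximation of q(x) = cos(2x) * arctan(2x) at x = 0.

196*x^5/15 - 20*x^3/3 + 2*x

Take the Cauchy product of the two expansions.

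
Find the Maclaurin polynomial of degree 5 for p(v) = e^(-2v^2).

p(0) = 1
p′(0) = 0
p′′(0) = -4
p′′′(0) = 0
p^(4)(0) = 48
p^(5)(0) = 0
The Taylor polynomial is Σ p^(k)(0)/k! · v^k.

2*v^4 - 2*v^2 + 1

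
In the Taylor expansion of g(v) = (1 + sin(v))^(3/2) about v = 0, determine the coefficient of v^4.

Plug the Maclaurin series of the inner function into that of the outer and collect terms.
g(0) = 1
g′(0) = 3/2
g′′(0) = 3/4
g′′′(0) = -15/8
g^(4)(0) = -39/16

-13/128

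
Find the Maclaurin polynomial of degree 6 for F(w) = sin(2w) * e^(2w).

-32*w^6/45 - 16*w^5/15 + 8*w^3/3 + 4*w^2 + 2*w

Multiply the two series term by term and collect like powers.
[w^0] = 0;  [w^1] = 2;  [w^2] = 4;  [w^3] = 8/3;  [w^4] = 0;  [w^5] = -16/15;  [w^6] = -32/45.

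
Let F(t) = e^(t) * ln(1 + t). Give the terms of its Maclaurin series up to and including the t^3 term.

t^3/3 + t^2/2 + t

Expand each factor separately, then convolve coefficients.
F(0) = 0
F′(0) = 1
F′′(0) = 1
F′′′(0) = 2
Dividing each by k! gives the coefficients c_0, ..., c_3.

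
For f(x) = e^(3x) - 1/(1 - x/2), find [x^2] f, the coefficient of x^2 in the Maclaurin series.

Combine the two series term by term.
f(0) = 0
f′(0) = 5/2
f′′(0) = 17/2

17/4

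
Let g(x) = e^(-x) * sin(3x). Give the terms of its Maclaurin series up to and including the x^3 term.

-3*x^3 - 3*x^2 + 3*x

Write out both Maclaurin series and multiply, keeping only the needed powers.
g(0) = 0
g′(0) = 3
g′′(0) = -6
g′′′(0) = -18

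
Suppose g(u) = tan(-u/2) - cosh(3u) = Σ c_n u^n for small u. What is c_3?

-1/24

Expand each term separately and add.
g(0) = -1
g′(0) = -1/2
g′′(0) = -9
g′′′(0) = -1/4
Dividing each by k! gives the coefficients c_0, ..., c_3.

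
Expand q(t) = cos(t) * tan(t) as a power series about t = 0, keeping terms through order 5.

t^5/120 - t^3/6 + t

Multiply the two series term by term and collect like powers.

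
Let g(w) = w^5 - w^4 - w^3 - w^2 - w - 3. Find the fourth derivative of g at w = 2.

216

The coefficient of (w - 2)^4 in the expansion is 9, so g^(4)(2) = 4! * (9) = 216.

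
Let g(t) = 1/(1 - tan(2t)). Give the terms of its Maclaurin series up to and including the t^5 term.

Substitute the inner expansion into the outer series and collect powers.
g(0) = 1
g′(0) = 2
g′′(0) = 8
g′′′(0) = 64
g^(4)(0) = 640
g^(5)(0) = 8192
The Taylor polynomial is Σ g^(k)(0)/k! · t^k.

1024*t^5/15 + 80*t^4/3 + 32*t^3/3 + 4*t^2 + 2*t + 1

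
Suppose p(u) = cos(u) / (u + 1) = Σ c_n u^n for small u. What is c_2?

1/2

Multiply the numerator's expansion by the denominator's geometric series.
p(0) = 1
p′(0) = -1
p′′(0) = 1
So c_2 = p′′(0)/2! = 1/2.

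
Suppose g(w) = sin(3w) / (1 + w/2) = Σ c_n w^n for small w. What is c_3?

Take the Cauchy product of the two expansions.
g(0) = 0
g′(0) = 3
g′′(0) = -3
g′′′(0) = -45/2
The Taylor polynomial is Σ g^(k)(0)/k! · w^k.

-15/4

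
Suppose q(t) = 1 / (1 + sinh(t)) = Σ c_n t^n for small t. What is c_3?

Expand as Σ (-1)^k u^k with u equal to the inner function's series.
q(0) = 1
q′(0) = -1
q′′(0) = 2
q′′′(0) = -7

-7/6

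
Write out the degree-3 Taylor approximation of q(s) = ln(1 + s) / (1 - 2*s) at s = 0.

10*s^3/3 + 3*s^2/2 + s

Multiply the numerator's expansion by the denominator's geometric series.
[s^0] = 0;  [s^1] = 1;  [s^2] = 3/2;  [s^3] = 10/3.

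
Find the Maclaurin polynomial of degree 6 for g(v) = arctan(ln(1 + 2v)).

Compose series: expand the inner function first, then feed it into the outer expansion.
g(0) = 0
g′(0) = 2
g′′(0) = -4
g′′′(0) = 0
g^(4)(0) = 96
g^(5)(0) = -704
g^(6)(0) = -1920

-8*v^6/3 - 88*v^5/15 + 4*v^4 - 2*v^2 + 2*v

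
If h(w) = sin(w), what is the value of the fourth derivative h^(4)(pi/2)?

Compute the successive derivatives at the expansion point and divide by k!.
The coefficient of (w - pi/2)^4 in the expansion is 1/24, so h^(4)(pi/2) = 4! * (1/24) = 1.

1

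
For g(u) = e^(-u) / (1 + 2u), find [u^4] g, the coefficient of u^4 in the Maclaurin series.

211/8

Write out both Maclaurin series and multiply, keeping only the needed powers.
g(0) = 1
g′(0) = -3
g′′(0) = 13
g′′′(0) = -79
g^(4)(0) = 633
So c_4 = g^(4)(0)/4! = 211/8.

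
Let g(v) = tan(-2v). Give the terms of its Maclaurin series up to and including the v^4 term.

-8*v^3/3 - 2*v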